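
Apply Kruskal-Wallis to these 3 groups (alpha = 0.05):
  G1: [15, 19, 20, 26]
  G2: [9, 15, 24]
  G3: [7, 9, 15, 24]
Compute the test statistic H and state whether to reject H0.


Step 1: Combine all N = 11 observations and assign midranks.
sorted (value, group, rank): (7,G3,1), (9,G2,2.5), (9,G3,2.5), (15,G1,5), (15,G2,5), (15,G3,5), (19,G1,7), (20,G1,8), (24,G2,9.5), (24,G3,9.5), (26,G1,11)
Step 2: Sum ranks within each group.
R_1 = 31 (n_1 = 4)
R_2 = 17 (n_2 = 3)
R_3 = 18 (n_3 = 4)
Step 3: H = 12/(N(N+1)) * sum(R_i^2/n_i) - 3(N+1)
     = 12/(11*12) * (31^2/4 + 17^2/3 + 18^2/4) - 3*12
     = 0.090909 * 417.583 - 36
     = 1.962121.
Step 4: Ties present; correction factor C = 1 - 36/(11^3 - 11) = 0.972727. Corrected H = 1.962121 / 0.972727 = 2.017134.
Step 5: Under H0, H ~ chi^2(2); p-value = 0.364741.
Step 6: alpha = 0.05. fail to reject H0.

H = 2.0171, df = 2, p = 0.364741, fail to reject H0.


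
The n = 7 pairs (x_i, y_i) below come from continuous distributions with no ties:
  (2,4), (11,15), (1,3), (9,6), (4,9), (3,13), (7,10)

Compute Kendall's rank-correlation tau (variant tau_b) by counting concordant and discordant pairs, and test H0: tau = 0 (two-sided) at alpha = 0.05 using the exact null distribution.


Step 1: Enumerate the 21 unordered pairs (i,j) with i<j and classify each by sign(x_j-x_i) * sign(y_j-y_i).
  (1,2):dx=+9,dy=+11->C; (1,3):dx=-1,dy=-1->C; (1,4):dx=+7,dy=+2->C; (1,5):dx=+2,dy=+5->C
  (1,6):dx=+1,dy=+9->C; (1,7):dx=+5,dy=+6->C; (2,3):dx=-10,dy=-12->C; (2,4):dx=-2,dy=-9->C
  (2,5):dx=-7,dy=-6->C; (2,6):dx=-8,dy=-2->C; (2,7):dx=-4,dy=-5->C; (3,4):dx=+8,dy=+3->C
  (3,5):dx=+3,dy=+6->C; (3,6):dx=+2,dy=+10->C; (3,7):dx=+6,dy=+7->C; (4,5):dx=-5,dy=+3->D
  (4,6):dx=-6,dy=+7->D; (4,7):dx=-2,dy=+4->D; (5,6):dx=-1,dy=+4->D; (5,7):dx=+3,dy=+1->C
  (6,7):dx=+4,dy=-3->D
Step 2: C = 16, D = 5, total pairs = 21.
Step 3: tau = (C - D)/(n(n-1)/2) = (16 - 5)/21 = 0.523810.
Step 4: Exact two-sided p-value (enumerate n! = 5040 permutations of y under H0): p = 0.136111.
Step 5: alpha = 0.05. fail to reject H0.

tau_b = 0.5238 (C=16, D=5), p = 0.136111, fail to reject H0.


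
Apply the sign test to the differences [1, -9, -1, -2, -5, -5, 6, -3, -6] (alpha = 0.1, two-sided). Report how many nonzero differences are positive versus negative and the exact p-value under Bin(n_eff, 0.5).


Step 1: Discard zero differences. Original n = 9; n_eff = number of nonzero differences = 9.
Nonzero differences (with sign): +1, -9, -1, -2, -5, -5, +6, -3, -6
Step 2: Count signs: positive = 2, negative = 7.
Step 3: Under H0: P(positive) = 0.5, so the number of positives S ~ Bin(9, 0.5).
Step 4: Two-sided exact p-value = sum of Bin(9,0.5) probabilities at or below the observed probability = 0.179688.
Step 5: alpha = 0.1. fail to reject H0.

n_eff = 9, pos = 2, neg = 7, p = 0.179688, fail to reject H0.


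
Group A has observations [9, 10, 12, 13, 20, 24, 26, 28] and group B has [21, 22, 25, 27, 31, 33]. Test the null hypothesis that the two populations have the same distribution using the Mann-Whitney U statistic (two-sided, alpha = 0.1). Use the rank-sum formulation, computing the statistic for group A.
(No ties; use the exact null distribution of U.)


Step 1: Combine and sort all 14 observations; assign midranks.
sorted (value, group): (9,X), (10,X), (12,X), (13,X), (20,X), (21,Y), (22,Y), (24,X), (25,Y), (26,X), (27,Y), (28,X), (31,Y), (33,Y)
ranks: 9->1, 10->2, 12->3, 13->4, 20->5, 21->6, 22->7, 24->8, 25->9, 26->10, 27->11, 28->12, 31->13, 33->14
Step 2: Rank sum for X: R1 = 1 + 2 + 3 + 4 + 5 + 8 + 10 + 12 = 45.
Step 3: U_X = R1 - n1(n1+1)/2 = 45 - 8*9/2 = 45 - 36 = 9.
       U_Y = n1*n2 - U_X = 48 - 9 = 39.
Step 4: No ties, so the exact null distribution of U (based on enumerating the C(14,8) = 3003 equally likely rank assignments) gives the two-sided p-value.
Step 5: p-value = 0.059274; compare to alpha = 0.1. reject H0.

U_X = 9, p = 0.059274, reject H0 at alpha = 0.1.


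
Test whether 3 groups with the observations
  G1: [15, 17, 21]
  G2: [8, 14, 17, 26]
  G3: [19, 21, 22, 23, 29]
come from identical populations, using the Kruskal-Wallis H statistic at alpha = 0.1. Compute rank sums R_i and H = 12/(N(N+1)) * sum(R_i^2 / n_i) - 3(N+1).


Step 1: Combine all N = 12 observations and assign midranks.
sorted (value, group, rank): (8,G2,1), (14,G2,2), (15,G1,3), (17,G1,4.5), (17,G2,4.5), (19,G3,6), (21,G1,7.5), (21,G3,7.5), (22,G3,9), (23,G3,10), (26,G2,11), (29,G3,12)
Step 2: Sum ranks within each group.
R_1 = 15 (n_1 = 3)
R_2 = 18.5 (n_2 = 4)
R_3 = 44.5 (n_3 = 5)
Step 3: H = 12/(N(N+1)) * sum(R_i^2/n_i) - 3(N+1)
     = 12/(12*13) * (15^2/3 + 18.5^2/4 + 44.5^2/5) - 3*13
     = 0.076923 * 556.612 - 39
     = 3.816346.
Step 4: Ties present; correction factor C = 1 - 12/(12^3 - 12) = 0.993007. Corrected H = 3.816346 / 0.993007 = 3.843222.
Step 5: Under H0, H ~ chi^2(2); p-value = 0.146371.
Step 6: alpha = 0.1. fail to reject H0.

H = 3.8432, df = 2, p = 0.146371, fail to reject H0.


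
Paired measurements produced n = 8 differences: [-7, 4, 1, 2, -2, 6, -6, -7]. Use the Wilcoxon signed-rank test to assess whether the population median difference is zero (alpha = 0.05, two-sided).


Step 1: Drop any zero differences (none here) and take |d_i|.
|d| = [7, 4, 1, 2, 2, 6, 6, 7]
Step 2: Midrank |d_i| (ties get averaged ranks).
ranks: |7|->7.5, |4|->4, |1|->1, |2|->2.5, |2|->2.5, |6|->5.5, |6|->5.5, |7|->7.5
Step 3: Attach original signs; sum ranks with positive sign and with negative sign.
W+ = 4 + 1 + 2.5 + 5.5 = 13
W- = 7.5 + 2.5 + 5.5 + 7.5 = 23
(Check: W+ + W- = 36 should equal n(n+1)/2 = 36.)
Step 4: Test statistic W = min(W+, W-) = 13.
Step 5: Ties in |d|, so use the tie-corrected normal approximation.
        E[W] = n(n+1)/4 = 8*9/4 = 18.
        Tie groups: |d|=2 (t=2), |d|=6 (t=2), |d|=7 (t=2); sum(t^3 - t) = 18.
        Var[W] = n(n+1)(2n+1)/24 - sum(t^3-t)/48 = 1224/24 - 18/48 = 50.625.
        z = (W - E[W]) / sqrt(Var[W]) = (13 - 18) / 7.1151 = -0.7027.
        Two-sided p = 2*Phi(z) = 0.482225.
Step 6: alpha = 0.05. fail to reject H0.

W+ = 13, W- = 23, W = min = 13, p = 0.482225, fail to reject H0.


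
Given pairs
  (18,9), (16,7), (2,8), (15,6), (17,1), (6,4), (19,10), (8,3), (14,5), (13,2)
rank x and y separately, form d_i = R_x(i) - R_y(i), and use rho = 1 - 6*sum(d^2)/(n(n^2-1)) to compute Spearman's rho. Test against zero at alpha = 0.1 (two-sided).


Step 1: Rank x and y separately (midranks; no ties here).
rank(x): 18->9, 16->7, 2->1, 15->6, 17->8, 6->2, 19->10, 8->3, 14->5, 13->4
rank(y): 9->9, 7->7, 8->8, 6->6, 1->1, 4->4, 10->10, 3->3, 5->5, 2->2
Step 2: d_i = R_x(i) - R_y(i); compute d_i^2.
  (9-9)^2=0, (7-7)^2=0, (1-8)^2=49, (6-6)^2=0, (8-1)^2=49, (2-4)^2=4, (10-10)^2=0, (3-3)^2=0, (5-5)^2=0, (4-2)^2=4
sum(d^2) = 106.
Step 3: rho = 1 - 6*106 / (10*(10^2 - 1)) = 1 - 636/990 = 0.357576.
Step 4: Under H0, t = rho * sqrt((n-2)/(1-rho^2)) = 1.0830 ~ t(8).
Step 5: Two-sided p-value from the t-distribution with 8 df = 0.310376.
Step 6: alpha = 0.1. fail to reject H0.

rho = 0.3576, p = 0.310376, fail to reject H0 at alpha = 0.1.


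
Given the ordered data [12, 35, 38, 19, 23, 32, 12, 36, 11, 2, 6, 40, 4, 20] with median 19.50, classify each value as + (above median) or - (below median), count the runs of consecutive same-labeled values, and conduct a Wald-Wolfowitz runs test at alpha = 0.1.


Step 1: Compute median = 19.50; label A = above, B = below.
Labels in order: BAABAABABBBABA  (n_A = 7, n_B = 7)
Step 2: Count runs R = 10.
Step 3: Under H0 (random ordering), E[R] = 2*n_A*n_B/(n_A+n_B) + 1 = 2*7*7/14 + 1 = 8.0000.
        Var[R] = 2*n_A*n_B*(2*n_A*n_B - n_A - n_B) / ((n_A+n_B)^2 * (n_A+n_B-1)) = 8232/2548 = 3.2308.
        SD[R] = 1.7974.
Step 4: Continuity-corrected z = (R - 0.5 - E[R]) / SD[R] = (10 - 0.5 - 8.0000) / 1.7974 = 0.8345.
Step 5: Two-sided p-value via normal approximation = 2*(1 - Phi(|z|)) = 0.403986.
Step 6: alpha = 0.1. fail to reject H0.

R = 10, z = 0.8345, p = 0.403986, fail to reject H0.


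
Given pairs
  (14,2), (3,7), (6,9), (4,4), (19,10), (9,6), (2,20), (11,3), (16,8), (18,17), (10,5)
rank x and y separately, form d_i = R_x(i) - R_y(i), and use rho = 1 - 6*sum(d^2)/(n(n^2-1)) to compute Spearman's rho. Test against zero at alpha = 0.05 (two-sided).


Step 1: Rank x and y separately (midranks; no ties here).
rank(x): 14->8, 3->2, 6->4, 4->3, 19->11, 9->5, 2->1, 11->7, 16->9, 18->10, 10->6
rank(y): 2->1, 7->6, 9->8, 4->3, 10->9, 6->5, 20->11, 3->2, 8->7, 17->10, 5->4
Step 2: d_i = R_x(i) - R_y(i); compute d_i^2.
  (8-1)^2=49, (2-6)^2=16, (4-8)^2=16, (3-3)^2=0, (11-9)^2=4, (5-5)^2=0, (1-11)^2=100, (7-2)^2=25, (9-7)^2=4, (10-10)^2=0, (6-4)^2=4
sum(d^2) = 218.
Step 3: rho = 1 - 6*218 / (11*(11^2 - 1)) = 1 - 1308/1320 = 0.009091.
Step 4: Under H0, t = rho * sqrt((n-2)/(1-rho^2)) = 0.0273 ~ t(9).
Step 5: Two-sided p-value from the t-distribution with 9 df = 0.978837.
Step 6: alpha = 0.05. fail to reject H0.

rho = 0.0091, p = 0.978837, fail to reject H0 at alpha = 0.05.


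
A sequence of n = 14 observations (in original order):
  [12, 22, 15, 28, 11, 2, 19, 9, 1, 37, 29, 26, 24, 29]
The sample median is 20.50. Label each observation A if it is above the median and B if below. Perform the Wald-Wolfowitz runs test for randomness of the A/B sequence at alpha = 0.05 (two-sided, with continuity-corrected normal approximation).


Step 1: Compute median = 20.50; label A = above, B = below.
Labels in order: BABABBBBBAAAAA  (n_A = 7, n_B = 7)
Step 2: Count runs R = 6.
Step 3: Under H0 (random ordering), E[R] = 2*n_A*n_B/(n_A+n_B) + 1 = 2*7*7/14 + 1 = 8.0000.
        Var[R] = 2*n_A*n_B*(2*n_A*n_B - n_A - n_B) / ((n_A+n_B)^2 * (n_A+n_B-1)) = 8232/2548 = 3.2308.
        SD[R] = 1.7974.
Step 4: Continuity-corrected z = (R + 0.5 - E[R]) / SD[R] = (6 + 0.5 - 8.0000) / 1.7974 = -0.8345.
Step 5: Two-sided p-value via normal approximation = 2*(1 - Phi(|z|)) = 0.403986.
Step 6: alpha = 0.05. fail to reject H0.

R = 6, z = -0.8345, p = 0.403986, fail to reject H0.


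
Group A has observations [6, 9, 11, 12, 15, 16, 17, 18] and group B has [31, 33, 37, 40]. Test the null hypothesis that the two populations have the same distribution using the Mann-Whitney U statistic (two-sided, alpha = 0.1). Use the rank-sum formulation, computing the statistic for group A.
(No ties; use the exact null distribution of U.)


Step 1: Combine and sort all 12 observations; assign midranks.
sorted (value, group): (6,X), (9,X), (11,X), (12,X), (15,X), (16,X), (17,X), (18,X), (31,Y), (33,Y), (37,Y), (40,Y)
ranks: 6->1, 9->2, 11->3, 12->4, 15->5, 16->6, 17->7, 18->8, 31->9, 33->10, 37->11, 40->12
Step 2: Rank sum for X: R1 = 1 + 2 + 3 + 4 + 5 + 6 + 7 + 8 = 36.
Step 3: U_X = R1 - n1(n1+1)/2 = 36 - 8*9/2 = 36 - 36 = 0.
       U_Y = n1*n2 - U_X = 32 - 0 = 32.
Step 4: No ties, so the exact null distribution of U (based on enumerating the C(12,8) = 495 equally likely rank assignments) gives the two-sided p-value.
Step 5: p-value = 0.004040; compare to alpha = 0.1. reject H0.

U_X = 0, p = 0.004040, reject H0 at alpha = 0.1.


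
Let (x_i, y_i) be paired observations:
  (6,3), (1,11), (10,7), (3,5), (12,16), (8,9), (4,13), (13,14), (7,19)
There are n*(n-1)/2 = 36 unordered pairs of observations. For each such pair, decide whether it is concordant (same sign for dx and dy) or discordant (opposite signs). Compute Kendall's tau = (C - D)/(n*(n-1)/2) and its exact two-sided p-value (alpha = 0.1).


Step 1: Enumerate the 36 unordered pairs (i,j) with i<j and classify each by sign(x_j-x_i) * sign(y_j-y_i).
  (1,2):dx=-5,dy=+8->D; (1,3):dx=+4,dy=+4->C; (1,4):dx=-3,dy=+2->D; (1,5):dx=+6,dy=+13->C
  (1,6):dx=+2,dy=+6->C; (1,7):dx=-2,dy=+10->D; (1,8):dx=+7,dy=+11->C; (1,9):dx=+1,dy=+16->C
  (2,3):dx=+9,dy=-4->D; (2,4):dx=+2,dy=-6->D; (2,5):dx=+11,dy=+5->C; (2,6):dx=+7,dy=-2->D
  (2,7):dx=+3,dy=+2->C; (2,8):dx=+12,dy=+3->C; (2,9):dx=+6,dy=+8->C; (3,4):dx=-7,dy=-2->C
  (3,5):dx=+2,dy=+9->C; (3,6):dx=-2,dy=+2->D; (3,7):dx=-6,dy=+6->D; (3,8):dx=+3,dy=+7->C
  (3,9):dx=-3,dy=+12->D; (4,5):dx=+9,dy=+11->C; (4,6):dx=+5,dy=+4->C; (4,7):dx=+1,dy=+8->C
  (4,8):dx=+10,dy=+9->C; (4,9):dx=+4,dy=+14->C; (5,6):dx=-4,dy=-7->C; (5,7):dx=-8,dy=-3->C
  (5,8):dx=+1,dy=-2->D; (5,9):dx=-5,dy=+3->D; (6,7):dx=-4,dy=+4->D; (6,8):dx=+5,dy=+5->C
  (6,9):dx=-1,dy=+10->D; (7,8):dx=+9,dy=+1->C; (7,9):dx=+3,dy=+6->C; (8,9):dx=-6,dy=+5->D
Step 2: C = 22, D = 14, total pairs = 36.
Step 3: tau = (C - D)/(n(n-1)/2) = (22 - 14)/36 = 0.222222.
Step 4: Exact two-sided p-value (enumerate n! = 362880 permutations of y under H0): p = 0.476709.
Step 5: alpha = 0.1. fail to reject H0.

tau_b = 0.2222 (C=22, D=14), p = 0.476709, fail to reject H0.


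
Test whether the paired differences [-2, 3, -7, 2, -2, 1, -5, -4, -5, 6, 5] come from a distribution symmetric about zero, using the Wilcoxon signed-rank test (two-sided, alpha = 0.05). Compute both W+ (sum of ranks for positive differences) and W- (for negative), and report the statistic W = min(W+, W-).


Step 1: Drop any zero differences (none here) and take |d_i|.
|d| = [2, 3, 7, 2, 2, 1, 5, 4, 5, 6, 5]
Step 2: Midrank |d_i| (ties get averaged ranks).
ranks: |2|->3, |3|->5, |7|->11, |2|->3, |2|->3, |1|->1, |5|->8, |4|->6, |5|->8, |6|->10, |5|->8
Step 3: Attach original signs; sum ranks with positive sign and with negative sign.
W+ = 5 + 3 + 1 + 10 + 8 = 27
W- = 3 + 11 + 3 + 8 + 6 + 8 = 39
(Check: W+ + W- = 66 should equal n(n+1)/2 = 66.)
Step 4: Test statistic W = min(W+, W-) = 27.
Step 5: Ties in |d|, so use the tie-corrected normal approximation.
        E[W] = n(n+1)/4 = 11*12/4 = 33.
        Tie groups: |d|=2 (t=3), |d|=5 (t=3); sum(t^3 - t) = 48.
        Var[W] = n(n+1)(2n+1)/24 - sum(t^3-t)/48 = 3036/24 - 48/48 = 125.5.
        z = (W - E[W]) / sqrt(Var[W]) = (27 - 33) / 11.2027 = -0.5356.
        Two-sided p = 2*Phi(z) = 0.592245.
Step 6: alpha = 0.05. fail to reject H0.

W+ = 27, W- = 39, W = min = 27, p = 0.592245, fail to reject H0.


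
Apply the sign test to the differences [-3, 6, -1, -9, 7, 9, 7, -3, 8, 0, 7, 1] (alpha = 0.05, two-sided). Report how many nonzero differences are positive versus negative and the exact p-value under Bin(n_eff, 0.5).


Step 1: Discard zero differences. Original n = 12; n_eff = number of nonzero differences = 11.
Nonzero differences (with sign): -3, +6, -1, -9, +7, +9, +7, -3, +8, +7, +1
Step 2: Count signs: positive = 7, negative = 4.
Step 3: Under H0: P(positive) = 0.5, so the number of positives S ~ Bin(11, 0.5).
Step 4: Two-sided exact p-value = sum of Bin(11,0.5) probabilities at or below the observed probability = 0.548828.
Step 5: alpha = 0.05. fail to reject H0.

n_eff = 11, pos = 7, neg = 4, p = 0.548828, fail to reject H0.


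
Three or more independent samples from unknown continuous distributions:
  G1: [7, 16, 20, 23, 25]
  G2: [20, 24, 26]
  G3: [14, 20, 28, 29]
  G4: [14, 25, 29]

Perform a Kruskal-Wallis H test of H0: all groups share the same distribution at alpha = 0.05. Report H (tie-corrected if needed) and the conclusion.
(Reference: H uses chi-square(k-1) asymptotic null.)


Step 1: Combine all N = 15 observations and assign midranks.
sorted (value, group, rank): (7,G1,1), (14,G3,2.5), (14,G4,2.5), (16,G1,4), (20,G1,6), (20,G2,6), (20,G3,6), (23,G1,8), (24,G2,9), (25,G1,10.5), (25,G4,10.5), (26,G2,12), (28,G3,13), (29,G3,14.5), (29,G4,14.5)
Step 2: Sum ranks within each group.
R_1 = 29.5 (n_1 = 5)
R_2 = 27 (n_2 = 3)
R_3 = 36 (n_3 = 4)
R_4 = 27.5 (n_4 = 3)
Step 3: H = 12/(N(N+1)) * sum(R_i^2/n_i) - 3(N+1)
     = 12/(15*16) * (29.5^2/5 + 27^2/3 + 36^2/4 + 27.5^2/3) - 3*16
     = 0.050000 * 993.133 - 48
     = 1.656667.
Step 4: Ties present; correction factor C = 1 - 42/(15^3 - 15) = 0.987500. Corrected H = 1.656667 / 0.987500 = 1.677637.
Step 5: Under H0, H ~ chi^2(3); p-value = 0.641917.
Step 6: alpha = 0.05. fail to reject H0.

H = 1.6776, df = 3, p = 0.641917, fail to reject H0.


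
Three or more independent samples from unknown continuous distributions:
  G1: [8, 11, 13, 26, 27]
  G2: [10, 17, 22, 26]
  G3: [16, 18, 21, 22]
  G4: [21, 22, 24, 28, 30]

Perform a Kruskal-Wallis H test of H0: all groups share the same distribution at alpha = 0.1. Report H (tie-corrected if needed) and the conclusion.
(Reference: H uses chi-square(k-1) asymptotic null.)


Step 1: Combine all N = 18 observations and assign midranks.
sorted (value, group, rank): (8,G1,1), (10,G2,2), (11,G1,3), (13,G1,4), (16,G3,5), (17,G2,6), (18,G3,7), (21,G3,8.5), (21,G4,8.5), (22,G2,11), (22,G3,11), (22,G4,11), (24,G4,13), (26,G1,14.5), (26,G2,14.5), (27,G1,16), (28,G4,17), (30,G4,18)
Step 2: Sum ranks within each group.
R_1 = 38.5 (n_1 = 5)
R_2 = 33.5 (n_2 = 4)
R_3 = 31.5 (n_3 = 4)
R_4 = 67.5 (n_4 = 5)
Step 3: H = 12/(N(N+1)) * sum(R_i^2/n_i) - 3(N+1)
     = 12/(18*19) * (38.5^2/5 + 33.5^2/4 + 31.5^2/4 + 67.5^2/5) - 3*19
     = 0.035088 * 1736.33 - 57
     = 3.923684.
Step 4: Ties present; correction factor C = 1 - 36/(18^3 - 18) = 0.993808. Corrected H = 3.923684 / 0.993808 = 3.948131.
Step 5: Under H0, H ~ chi^2(3); p-value = 0.267120.
Step 6: alpha = 0.1. fail to reject H0.

H = 3.9481, df = 3, p = 0.267120, fail to reject H0.


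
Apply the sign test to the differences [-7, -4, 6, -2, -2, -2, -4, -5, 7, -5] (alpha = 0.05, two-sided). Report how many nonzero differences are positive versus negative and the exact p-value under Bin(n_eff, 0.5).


Step 1: Discard zero differences. Original n = 10; n_eff = number of nonzero differences = 10.
Nonzero differences (with sign): -7, -4, +6, -2, -2, -2, -4, -5, +7, -5
Step 2: Count signs: positive = 2, negative = 8.
Step 3: Under H0: P(positive) = 0.5, so the number of positives S ~ Bin(10, 0.5).
Step 4: Two-sided exact p-value = sum of Bin(10,0.5) probabilities at or below the observed probability = 0.109375.
Step 5: alpha = 0.05. fail to reject H0.

n_eff = 10, pos = 2, neg = 8, p = 0.109375, fail to reject H0.


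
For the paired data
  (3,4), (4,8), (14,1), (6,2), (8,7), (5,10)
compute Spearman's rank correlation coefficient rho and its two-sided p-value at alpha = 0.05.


Step 1: Rank x and y separately (midranks; no ties here).
rank(x): 3->1, 4->2, 14->6, 6->4, 8->5, 5->3
rank(y): 4->3, 8->5, 1->1, 2->2, 7->4, 10->6
Step 2: d_i = R_x(i) - R_y(i); compute d_i^2.
  (1-3)^2=4, (2-5)^2=9, (6-1)^2=25, (4-2)^2=4, (5-4)^2=1, (3-6)^2=9
sum(d^2) = 52.
Step 3: rho = 1 - 6*52 / (6*(6^2 - 1)) = 1 - 312/210 = -0.485714.
Step 4: Under H0, t = rho * sqrt((n-2)/(1-rho^2)) = -1.1113 ~ t(4).
Step 5: Two-sided p-value from the t-distribution with 4 df = 0.328723.
Step 6: alpha = 0.05. fail to reject H0.

rho = -0.4857, p = 0.328723, fail to reject H0 at alpha = 0.05.


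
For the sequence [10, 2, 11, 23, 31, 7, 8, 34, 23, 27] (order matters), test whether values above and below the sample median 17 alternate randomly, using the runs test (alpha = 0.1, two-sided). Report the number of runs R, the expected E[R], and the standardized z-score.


Step 1: Compute median = 17; label A = above, B = below.
Labels in order: BBBAABBAAA  (n_A = 5, n_B = 5)
Step 2: Count runs R = 4.
Step 3: Under H0 (random ordering), E[R] = 2*n_A*n_B/(n_A+n_B) + 1 = 2*5*5/10 + 1 = 6.0000.
        Var[R] = 2*n_A*n_B*(2*n_A*n_B - n_A - n_B) / ((n_A+n_B)^2 * (n_A+n_B-1)) = 2000/900 = 2.2222.
        SD[R] = 1.4907.
Step 4: Continuity-corrected z = (R + 0.5 - E[R]) / SD[R] = (4 + 0.5 - 6.0000) / 1.4907 = -1.0062.
Step 5: Two-sided p-value via normal approximation = 2*(1 - Phi(|z|)) = 0.314305.
Step 6: alpha = 0.1. fail to reject H0.

R = 4, z = -1.0062, p = 0.314305, fail to reject H0.


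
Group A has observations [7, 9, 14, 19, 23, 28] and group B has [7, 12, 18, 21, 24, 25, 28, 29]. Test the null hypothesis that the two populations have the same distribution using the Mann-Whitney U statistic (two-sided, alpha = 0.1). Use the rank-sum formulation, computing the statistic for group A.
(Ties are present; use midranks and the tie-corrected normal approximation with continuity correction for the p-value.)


Step 1: Combine and sort all 14 observations; assign midranks.
sorted (value, group): (7,X), (7,Y), (9,X), (12,Y), (14,X), (18,Y), (19,X), (21,Y), (23,X), (24,Y), (25,Y), (28,X), (28,Y), (29,Y)
ranks: 7->1.5, 7->1.5, 9->3, 12->4, 14->5, 18->6, 19->7, 21->8, 23->9, 24->10, 25->11, 28->12.5, 28->12.5, 29->14
Step 2: Rank sum for X: R1 = 1.5 + 3 + 5 + 7 + 9 + 12.5 = 38.
Step 3: U_X = R1 - n1(n1+1)/2 = 38 - 6*7/2 = 38 - 21 = 17.
       U_Y = n1*n2 - U_X = 48 - 17 = 31.
Step 4: Ties are present, so use the tie-corrected normal approximation (with continuity correction) for the p-value.
Step 5: p-value = 0.400350; compare to alpha = 0.1. fail to reject H0.

U_X = 17, p = 0.400350, fail to reject H0 at alpha = 0.1.


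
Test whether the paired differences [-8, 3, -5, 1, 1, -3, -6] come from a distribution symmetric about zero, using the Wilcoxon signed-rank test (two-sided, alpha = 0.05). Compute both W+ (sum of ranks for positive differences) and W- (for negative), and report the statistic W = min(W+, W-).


Step 1: Drop any zero differences (none here) and take |d_i|.
|d| = [8, 3, 5, 1, 1, 3, 6]
Step 2: Midrank |d_i| (ties get averaged ranks).
ranks: |8|->7, |3|->3.5, |5|->5, |1|->1.5, |1|->1.5, |3|->3.5, |6|->6
Step 3: Attach original signs; sum ranks with positive sign and with negative sign.
W+ = 3.5 + 1.5 + 1.5 = 6.5
W- = 7 + 5 + 3.5 + 6 = 21.5
(Check: W+ + W- = 28 should equal n(n+1)/2 = 28.)
Step 4: Test statistic W = min(W+, W-) = 6.5.
Step 5: Ties in |d|, so use the tie-corrected normal approximation.
        E[W] = n(n+1)/4 = 7*8/4 = 14.
        Tie groups: |d|=1 (t=2), |d|=3 (t=2); sum(t^3 - t) = 12.
        Var[W] = n(n+1)(2n+1)/24 - sum(t^3-t)/48 = 840/24 - 12/48 = 34.75.
        z = (W - E[W]) / sqrt(Var[W]) = (6.5 - 14) / 5.8949 = -1.2723.
        Two-sided p = 2*Phi(z) = 0.203272.
Step 6: alpha = 0.05. fail to reject H0.

W+ = 6.5, W- = 21.5, W = min = 6.5, p = 0.203272, fail to reject H0.


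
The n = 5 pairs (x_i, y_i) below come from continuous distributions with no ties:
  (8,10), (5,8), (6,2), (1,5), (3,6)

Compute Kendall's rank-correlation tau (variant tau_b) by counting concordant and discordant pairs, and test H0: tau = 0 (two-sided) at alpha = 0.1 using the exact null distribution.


Step 1: Enumerate the 10 unordered pairs (i,j) with i<j and classify each by sign(x_j-x_i) * sign(y_j-y_i).
  (1,2):dx=-3,dy=-2->C; (1,3):dx=-2,dy=-8->C; (1,4):dx=-7,dy=-5->C; (1,5):dx=-5,dy=-4->C
  (2,3):dx=+1,dy=-6->D; (2,4):dx=-4,dy=-3->C; (2,5):dx=-2,dy=-2->C; (3,4):dx=-5,dy=+3->D
  (3,5):dx=-3,dy=+4->D; (4,5):dx=+2,dy=+1->C
Step 2: C = 7, D = 3, total pairs = 10.
Step 3: tau = (C - D)/(n(n-1)/2) = (7 - 3)/10 = 0.400000.
Step 4: Exact two-sided p-value (enumerate n! = 120 permutations of y under H0): p = 0.483333.
Step 5: alpha = 0.1. fail to reject H0.

tau_b = 0.4000 (C=7, D=3), p = 0.483333, fail to reject H0.


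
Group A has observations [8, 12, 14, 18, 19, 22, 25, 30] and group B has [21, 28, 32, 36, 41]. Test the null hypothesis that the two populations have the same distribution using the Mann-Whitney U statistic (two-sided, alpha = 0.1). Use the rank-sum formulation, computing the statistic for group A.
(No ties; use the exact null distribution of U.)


Step 1: Combine and sort all 13 observations; assign midranks.
sorted (value, group): (8,X), (12,X), (14,X), (18,X), (19,X), (21,Y), (22,X), (25,X), (28,Y), (30,X), (32,Y), (36,Y), (41,Y)
ranks: 8->1, 12->2, 14->3, 18->4, 19->5, 21->6, 22->7, 25->8, 28->9, 30->10, 32->11, 36->12, 41->13
Step 2: Rank sum for X: R1 = 1 + 2 + 3 + 4 + 5 + 7 + 8 + 10 = 40.
Step 3: U_X = R1 - n1(n1+1)/2 = 40 - 8*9/2 = 40 - 36 = 4.
       U_Y = n1*n2 - U_X = 40 - 4 = 36.
Step 4: No ties, so the exact null distribution of U (based on enumerating the C(13,8) = 1287 equally likely rank assignments) gives the two-sided p-value.
Step 5: p-value = 0.018648; compare to alpha = 0.1. reject H0.

U_X = 4, p = 0.018648, reject H0 at alpha = 0.1.


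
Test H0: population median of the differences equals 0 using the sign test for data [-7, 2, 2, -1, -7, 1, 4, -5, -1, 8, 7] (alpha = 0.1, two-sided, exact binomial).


Step 1: Discard zero differences. Original n = 11; n_eff = number of nonzero differences = 11.
Nonzero differences (with sign): -7, +2, +2, -1, -7, +1, +4, -5, -1, +8, +7
Step 2: Count signs: positive = 6, negative = 5.
Step 3: Under H0: P(positive) = 0.5, so the number of positives S ~ Bin(11, 0.5).
Step 4: Two-sided exact p-value = sum of Bin(11,0.5) probabilities at or below the observed probability = 1.000000.
Step 5: alpha = 0.1. fail to reject H0.

n_eff = 11, pos = 6, neg = 5, p = 1.000000, fail to reject H0.


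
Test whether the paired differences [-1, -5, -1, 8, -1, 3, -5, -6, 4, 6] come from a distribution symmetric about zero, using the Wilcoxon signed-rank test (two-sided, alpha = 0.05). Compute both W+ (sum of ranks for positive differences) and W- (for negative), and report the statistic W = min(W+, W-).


Step 1: Drop any zero differences (none here) and take |d_i|.
|d| = [1, 5, 1, 8, 1, 3, 5, 6, 4, 6]
Step 2: Midrank |d_i| (ties get averaged ranks).
ranks: |1|->2, |5|->6.5, |1|->2, |8|->10, |1|->2, |3|->4, |5|->6.5, |6|->8.5, |4|->5, |6|->8.5
Step 3: Attach original signs; sum ranks with positive sign and with negative sign.
W+ = 10 + 4 + 5 + 8.5 = 27.5
W- = 2 + 6.5 + 2 + 2 + 6.5 + 8.5 = 27.5
(Check: W+ + W- = 55 should equal n(n+1)/2 = 55.)
Step 4: Test statistic W = min(W+, W-) = 27.5.
Step 5: Ties in |d|, so use the tie-corrected normal approximation.
        E[W] = n(n+1)/4 = 10*11/4 = 27.5.
        Tie groups: |d|=1 (t=3), |d|=5 (t=2), |d|=6 (t=2); sum(t^3 - t) = 36.
        Var[W] = n(n+1)(2n+1)/24 - sum(t^3-t)/48 = 2310/24 - 36/48 = 95.5.
        z = (W - E[W]) / sqrt(Var[W]) = (27.5 - 27.5) / 9.7724 = 0.0000.
        Two-sided p = 2*Phi(z) = 1.000000.
Step 6: alpha = 0.05. fail to reject H0.

W+ = 27.5, W- = 27.5, W = min = 27.5, p = 1.000000, fail to reject H0.


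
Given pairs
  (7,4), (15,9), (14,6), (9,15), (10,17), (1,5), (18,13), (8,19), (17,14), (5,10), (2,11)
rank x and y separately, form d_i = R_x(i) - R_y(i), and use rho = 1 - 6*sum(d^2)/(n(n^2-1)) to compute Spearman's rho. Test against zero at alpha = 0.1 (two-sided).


Step 1: Rank x and y separately (midranks; no ties here).
rank(x): 7->4, 15->9, 14->8, 9->6, 10->7, 1->1, 18->11, 8->5, 17->10, 5->3, 2->2
rank(y): 4->1, 9->4, 6->3, 15->9, 17->10, 5->2, 13->7, 19->11, 14->8, 10->5, 11->6
Step 2: d_i = R_x(i) - R_y(i); compute d_i^2.
  (4-1)^2=9, (9-4)^2=25, (8-3)^2=25, (6-9)^2=9, (7-10)^2=9, (1-2)^2=1, (11-7)^2=16, (5-11)^2=36, (10-8)^2=4, (3-5)^2=4, (2-6)^2=16
sum(d^2) = 154.
Step 3: rho = 1 - 6*154 / (11*(11^2 - 1)) = 1 - 924/1320 = 0.300000.
Step 4: Under H0, t = rho * sqrt((n-2)/(1-rho^2)) = 0.9435 ~ t(9).
Step 5: Two-sided p-value from the t-distribution with 9 df = 0.370083.
Step 6: alpha = 0.1. fail to reject H0.

rho = 0.3000, p = 0.370083, fail to reject H0 at alpha = 0.1.


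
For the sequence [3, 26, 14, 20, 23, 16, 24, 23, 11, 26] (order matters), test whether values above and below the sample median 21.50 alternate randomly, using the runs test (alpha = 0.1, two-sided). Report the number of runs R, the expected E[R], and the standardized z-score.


Step 1: Compute median = 21.50; label A = above, B = below.
Labels in order: BABBABAABA  (n_A = 5, n_B = 5)
Step 2: Count runs R = 8.
Step 3: Under H0 (random ordering), E[R] = 2*n_A*n_B/(n_A+n_B) + 1 = 2*5*5/10 + 1 = 6.0000.
        Var[R] = 2*n_A*n_B*(2*n_A*n_B - n_A - n_B) / ((n_A+n_B)^2 * (n_A+n_B-1)) = 2000/900 = 2.2222.
        SD[R] = 1.4907.
Step 4: Continuity-corrected z = (R - 0.5 - E[R]) / SD[R] = (8 - 0.5 - 6.0000) / 1.4907 = 1.0062.
Step 5: Two-sided p-value via normal approximation = 2*(1 - Phi(|z|)) = 0.314305.
Step 6: alpha = 0.1. fail to reject H0.

R = 8, z = 1.0062, p = 0.314305, fail to reject H0.


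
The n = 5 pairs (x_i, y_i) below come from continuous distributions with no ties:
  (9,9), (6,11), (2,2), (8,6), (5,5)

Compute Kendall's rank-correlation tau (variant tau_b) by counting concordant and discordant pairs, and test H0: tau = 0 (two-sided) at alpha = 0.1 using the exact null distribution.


Step 1: Enumerate the 10 unordered pairs (i,j) with i<j and classify each by sign(x_j-x_i) * sign(y_j-y_i).
  (1,2):dx=-3,dy=+2->D; (1,3):dx=-7,dy=-7->C; (1,4):dx=-1,dy=-3->C; (1,5):dx=-4,dy=-4->C
  (2,3):dx=-4,dy=-9->C; (2,4):dx=+2,dy=-5->D; (2,5):dx=-1,dy=-6->C; (3,4):dx=+6,dy=+4->C
  (3,5):dx=+3,dy=+3->C; (4,5):dx=-3,dy=-1->C
Step 2: C = 8, D = 2, total pairs = 10.
Step 3: tau = (C - D)/(n(n-1)/2) = (8 - 2)/10 = 0.600000.
Step 4: Exact two-sided p-value (enumerate n! = 120 permutations of y under H0): p = 0.233333.
Step 5: alpha = 0.1. fail to reject H0.

tau_b = 0.6000 (C=8, D=2), p = 0.233333, fail to reject H0.


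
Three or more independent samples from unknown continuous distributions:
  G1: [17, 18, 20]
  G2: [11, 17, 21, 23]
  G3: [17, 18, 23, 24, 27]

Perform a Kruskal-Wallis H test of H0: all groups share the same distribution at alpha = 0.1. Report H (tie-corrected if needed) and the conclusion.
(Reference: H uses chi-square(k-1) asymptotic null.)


Step 1: Combine all N = 12 observations and assign midranks.
sorted (value, group, rank): (11,G2,1), (17,G1,3), (17,G2,3), (17,G3,3), (18,G1,5.5), (18,G3,5.5), (20,G1,7), (21,G2,8), (23,G2,9.5), (23,G3,9.5), (24,G3,11), (27,G3,12)
Step 2: Sum ranks within each group.
R_1 = 15.5 (n_1 = 3)
R_2 = 21.5 (n_2 = 4)
R_3 = 41 (n_3 = 5)
Step 3: H = 12/(N(N+1)) * sum(R_i^2/n_i) - 3(N+1)
     = 12/(12*13) * (15.5^2/3 + 21.5^2/4 + 41^2/5) - 3*13
     = 0.076923 * 531.846 - 39
     = 1.911218.
Step 4: Ties present; correction factor C = 1 - 36/(12^3 - 12) = 0.979021. Corrected H = 1.911218 / 0.979021 = 1.952173.
Step 5: Under H0, H ~ chi^2(2); p-value = 0.376783.
Step 6: alpha = 0.1. fail to reject H0.

H = 1.9522, df = 2, p = 0.376783, fail to reject H0.


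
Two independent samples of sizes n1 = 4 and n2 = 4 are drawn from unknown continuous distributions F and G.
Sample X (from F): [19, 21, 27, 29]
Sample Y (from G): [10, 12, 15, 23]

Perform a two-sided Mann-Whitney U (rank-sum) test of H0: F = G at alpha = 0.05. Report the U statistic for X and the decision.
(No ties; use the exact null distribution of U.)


Step 1: Combine and sort all 8 observations; assign midranks.
sorted (value, group): (10,Y), (12,Y), (15,Y), (19,X), (21,X), (23,Y), (27,X), (29,X)
ranks: 10->1, 12->2, 15->3, 19->4, 21->5, 23->6, 27->7, 29->8
Step 2: Rank sum for X: R1 = 4 + 5 + 7 + 8 = 24.
Step 3: U_X = R1 - n1(n1+1)/2 = 24 - 4*5/2 = 24 - 10 = 14.
       U_Y = n1*n2 - U_X = 16 - 14 = 2.
Step 4: No ties, so the exact null distribution of U (based on enumerating the C(8,4) = 70 equally likely rank assignments) gives the two-sided p-value.
Step 5: p-value = 0.114286; compare to alpha = 0.05. fail to reject H0.

U_X = 14, p = 0.114286, fail to reject H0 at alpha = 0.05.


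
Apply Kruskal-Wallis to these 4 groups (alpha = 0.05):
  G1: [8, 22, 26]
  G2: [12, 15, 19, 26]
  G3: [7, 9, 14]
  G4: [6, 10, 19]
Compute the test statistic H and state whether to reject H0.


Step 1: Combine all N = 13 observations and assign midranks.
sorted (value, group, rank): (6,G4,1), (7,G3,2), (8,G1,3), (9,G3,4), (10,G4,5), (12,G2,6), (14,G3,7), (15,G2,8), (19,G2,9.5), (19,G4,9.5), (22,G1,11), (26,G1,12.5), (26,G2,12.5)
Step 2: Sum ranks within each group.
R_1 = 26.5 (n_1 = 3)
R_2 = 36 (n_2 = 4)
R_3 = 13 (n_3 = 3)
R_4 = 15.5 (n_4 = 3)
Step 3: H = 12/(N(N+1)) * sum(R_i^2/n_i) - 3(N+1)
     = 12/(13*14) * (26.5^2/3 + 36^2/4 + 13^2/3 + 15.5^2/3) - 3*14
     = 0.065934 * 694.5 - 42
     = 3.791209.
Step 4: Ties present; correction factor C = 1 - 12/(13^3 - 13) = 0.994505. Corrected H = 3.791209 / 0.994505 = 3.812155.
Step 5: Under H0, H ~ chi^2(3); p-value = 0.282475.
Step 6: alpha = 0.05. fail to reject H0.

H = 3.8122, df = 3, p = 0.282475, fail to reject H0.


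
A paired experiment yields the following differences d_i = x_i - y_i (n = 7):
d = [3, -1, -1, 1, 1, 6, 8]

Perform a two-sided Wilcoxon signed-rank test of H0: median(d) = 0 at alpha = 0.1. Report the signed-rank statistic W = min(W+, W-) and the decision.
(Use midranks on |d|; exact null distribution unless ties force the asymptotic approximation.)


Step 1: Drop any zero differences (none here) and take |d_i|.
|d| = [3, 1, 1, 1, 1, 6, 8]
Step 2: Midrank |d_i| (ties get averaged ranks).
ranks: |3|->5, |1|->2.5, |1|->2.5, |1|->2.5, |1|->2.5, |6|->6, |8|->7
Step 3: Attach original signs; sum ranks with positive sign and with negative sign.
W+ = 5 + 2.5 + 2.5 + 6 + 7 = 23
W- = 2.5 + 2.5 = 5
(Check: W+ + W- = 28 should equal n(n+1)/2 = 28.)
Step 4: Test statistic W = min(W+, W-) = 5.
Step 5: Ties in |d|, so use the tie-corrected normal approximation.
        E[W] = n(n+1)/4 = 7*8/4 = 14.
        Tie groups: |d|=1 (t=4); sum(t^3 - t) = 60.
        Var[W] = n(n+1)(2n+1)/24 - sum(t^3-t)/48 = 840/24 - 60/48 = 33.75.
        z = (W - E[W]) / sqrt(Var[W]) = (5 - 14) / 5.8095 = -1.5492.
        Two-sided p = 2*Phi(z) = 0.121335.
Step 6: alpha = 0.1. fail to reject H0.

W+ = 23, W- = 5, W = min = 5, p = 0.121335, fail to reject H0.


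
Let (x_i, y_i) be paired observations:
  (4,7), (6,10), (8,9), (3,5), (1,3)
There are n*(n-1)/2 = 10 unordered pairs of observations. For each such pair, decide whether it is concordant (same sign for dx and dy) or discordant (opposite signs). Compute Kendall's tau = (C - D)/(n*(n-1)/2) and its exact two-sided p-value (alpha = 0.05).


Step 1: Enumerate the 10 unordered pairs (i,j) with i<j and classify each by sign(x_j-x_i) * sign(y_j-y_i).
  (1,2):dx=+2,dy=+3->C; (1,3):dx=+4,dy=+2->C; (1,4):dx=-1,dy=-2->C; (1,5):dx=-3,dy=-4->C
  (2,3):dx=+2,dy=-1->D; (2,4):dx=-3,dy=-5->C; (2,5):dx=-5,dy=-7->C; (3,4):dx=-5,dy=-4->C
  (3,5):dx=-7,dy=-6->C; (4,5):dx=-2,dy=-2->C
Step 2: C = 9, D = 1, total pairs = 10.
Step 3: tau = (C - D)/(n(n-1)/2) = (9 - 1)/10 = 0.800000.
Step 4: Exact two-sided p-value (enumerate n! = 120 permutations of y under H0): p = 0.083333.
Step 5: alpha = 0.05. fail to reject H0.

tau_b = 0.8000 (C=9, D=1), p = 0.083333, fail to reject H0.


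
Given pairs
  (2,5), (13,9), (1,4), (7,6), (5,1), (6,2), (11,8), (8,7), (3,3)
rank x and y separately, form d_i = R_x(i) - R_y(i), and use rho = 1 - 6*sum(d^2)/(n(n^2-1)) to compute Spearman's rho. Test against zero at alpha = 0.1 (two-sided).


Step 1: Rank x and y separately (midranks; no ties here).
rank(x): 2->2, 13->9, 1->1, 7->6, 5->4, 6->5, 11->8, 8->7, 3->3
rank(y): 5->5, 9->9, 4->4, 6->6, 1->1, 2->2, 8->8, 7->7, 3->3
Step 2: d_i = R_x(i) - R_y(i); compute d_i^2.
  (2-5)^2=9, (9-9)^2=0, (1-4)^2=9, (6-6)^2=0, (4-1)^2=9, (5-2)^2=9, (8-8)^2=0, (7-7)^2=0, (3-3)^2=0
sum(d^2) = 36.
Step 3: rho = 1 - 6*36 / (9*(9^2 - 1)) = 1 - 216/720 = 0.700000.
Step 4: Under H0, t = rho * sqrt((n-2)/(1-rho^2)) = 2.5934 ~ t(7).
Step 5: Two-sided p-value from the t-distribution with 7 df = 0.035770.
Step 6: alpha = 0.1. reject H0.

rho = 0.7000, p = 0.035770, reject H0 at alpha = 0.1.


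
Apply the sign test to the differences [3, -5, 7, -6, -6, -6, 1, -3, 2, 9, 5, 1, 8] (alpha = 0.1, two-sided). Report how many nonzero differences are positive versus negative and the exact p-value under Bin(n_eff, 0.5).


Step 1: Discard zero differences. Original n = 13; n_eff = number of nonzero differences = 13.
Nonzero differences (with sign): +3, -5, +7, -6, -6, -6, +1, -3, +2, +9, +5, +1, +8
Step 2: Count signs: positive = 8, negative = 5.
Step 3: Under H0: P(positive) = 0.5, so the number of positives S ~ Bin(13, 0.5).
Step 4: Two-sided exact p-value = sum of Bin(13,0.5) probabilities at or below the observed probability = 0.581055.
Step 5: alpha = 0.1. fail to reject H0.

n_eff = 13, pos = 8, neg = 5, p = 0.581055, fail to reject H0.


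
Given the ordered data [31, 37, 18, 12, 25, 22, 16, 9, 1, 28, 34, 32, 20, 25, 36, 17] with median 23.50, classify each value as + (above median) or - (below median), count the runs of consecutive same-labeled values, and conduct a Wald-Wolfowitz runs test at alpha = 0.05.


Step 1: Compute median = 23.50; label A = above, B = below.
Labels in order: AABBABBBBAAABAAB  (n_A = 8, n_B = 8)
Step 2: Count runs R = 8.
Step 3: Under H0 (random ordering), E[R] = 2*n_A*n_B/(n_A+n_B) + 1 = 2*8*8/16 + 1 = 9.0000.
        Var[R] = 2*n_A*n_B*(2*n_A*n_B - n_A - n_B) / ((n_A+n_B)^2 * (n_A+n_B-1)) = 14336/3840 = 3.7333.
        SD[R] = 1.9322.
Step 4: Continuity-corrected z = (R + 0.5 - E[R]) / SD[R] = (8 + 0.5 - 9.0000) / 1.9322 = -0.2588.
Step 5: Two-sided p-value via normal approximation = 2*(1 - Phi(|z|)) = 0.795809.
Step 6: alpha = 0.05. fail to reject H0.

R = 8, z = -0.2588, p = 0.795809, fail to reject H0.


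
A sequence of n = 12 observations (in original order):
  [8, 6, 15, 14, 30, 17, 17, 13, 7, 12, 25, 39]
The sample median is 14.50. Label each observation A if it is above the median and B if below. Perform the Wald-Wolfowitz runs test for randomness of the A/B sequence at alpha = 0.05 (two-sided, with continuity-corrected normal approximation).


Step 1: Compute median = 14.50; label A = above, B = below.
Labels in order: BBABAAABBBAA  (n_A = 6, n_B = 6)
Step 2: Count runs R = 6.
Step 3: Under H0 (random ordering), E[R] = 2*n_A*n_B/(n_A+n_B) + 1 = 2*6*6/12 + 1 = 7.0000.
        Var[R] = 2*n_A*n_B*(2*n_A*n_B - n_A - n_B) / ((n_A+n_B)^2 * (n_A+n_B-1)) = 4320/1584 = 2.7273.
        SD[R] = 1.6514.
Step 4: Continuity-corrected z = (R + 0.5 - E[R]) / SD[R] = (6 + 0.5 - 7.0000) / 1.6514 = -0.3028.
Step 5: Two-sided p-value via normal approximation = 2*(1 - Phi(|z|)) = 0.762069.
Step 6: alpha = 0.05. fail to reject H0.

R = 6, z = -0.3028, p = 0.762069, fail to reject H0.


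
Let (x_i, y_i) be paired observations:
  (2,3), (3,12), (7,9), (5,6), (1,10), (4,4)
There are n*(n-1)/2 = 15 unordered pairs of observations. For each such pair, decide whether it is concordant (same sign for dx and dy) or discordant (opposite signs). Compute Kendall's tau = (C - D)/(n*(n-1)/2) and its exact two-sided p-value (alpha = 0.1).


Step 1: Enumerate the 15 unordered pairs (i,j) with i<j and classify each by sign(x_j-x_i) * sign(y_j-y_i).
  (1,2):dx=+1,dy=+9->C; (1,3):dx=+5,dy=+6->C; (1,4):dx=+3,dy=+3->C; (1,5):dx=-1,dy=+7->D
  (1,6):dx=+2,dy=+1->C; (2,3):dx=+4,dy=-3->D; (2,4):dx=+2,dy=-6->D; (2,5):dx=-2,dy=-2->C
  (2,6):dx=+1,dy=-8->D; (3,4):dx=-2,dy=-3->C; (3,5):dx=-6,dy=+1->D; (3,6):dx=-3,dy=-5->C
  (4,5):dx=-4,dy=+4->D; (4,6):dx=-1,dy=-2->C; (5,6):dx=+3,dy=-6->D
Step 2: C = 8, D = 7, total pairs = 15.
Step 3: tau = (C - D)/(n(n-1)/2) = (8 - 7)/15 = 0.066667.
Step 4: Exact two-sided p-value (enumerate n! = 720 permutations of y under H0): p = 1.000000.
Step 5: alpha = 0.1. fail to reject H0.

tau_b = 0.0667 (C=8, D=7), p = 1.000000, fail to reject H0.


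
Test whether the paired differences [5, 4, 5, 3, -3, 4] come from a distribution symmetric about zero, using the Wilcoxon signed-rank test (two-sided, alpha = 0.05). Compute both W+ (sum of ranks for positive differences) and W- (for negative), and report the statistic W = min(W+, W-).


Step 1: Drop any zero differences (none here) and take |d_i|.
|d| = [5, 4, 5, 3, 3, 4]
Step 2: Midrank |d_i| (ties get averaged ranks).
ranks: |5|->5.5, |4|->3.5, |5|->5.5, |3|->1.5, |3|->1.5, |4|->3.5
Step 3: Attach original signs; sum ranks with positive sign and with negative sign.
W+ = 5.5 + 3.5 + 5.5 + 1.5 + 3.5 = 19.5
W- = 1.5 = 1.5
(Check: W+ + W- = 21 should equal n(n+1)/2 = 21.)
Step 4: Test statistic W = min(W+, W-) = 1.5.
Step 5: Ties in |d|, so use the tie-corrected normal approximation.
        E[W] = n(n+1)/4 = 6*7/4 = 10.5.
        Tie groups: |d|=3 (t=2), |d|=4 (t=2), |d|=5 (t=2); sum(t^3 - t) = 18.
        Var[W] = n(n+1)(2n+1)/24 - sum(t^3-t)/48 = 546/24 - 18/48 = 22.375.
        z = (W - E[W]) / sqrt(Var[W]) = (1.5 - 10.5) / 4.7302 = -1.9027.
        Two-sided p = 2*Phi(z) = 0.057085.
Step 6: alpha = 0.05. fail to reject H0.

W+ = 19.5, W- = 1.5, W = min = 1.5, p = 0.057085, fail to reject H0.


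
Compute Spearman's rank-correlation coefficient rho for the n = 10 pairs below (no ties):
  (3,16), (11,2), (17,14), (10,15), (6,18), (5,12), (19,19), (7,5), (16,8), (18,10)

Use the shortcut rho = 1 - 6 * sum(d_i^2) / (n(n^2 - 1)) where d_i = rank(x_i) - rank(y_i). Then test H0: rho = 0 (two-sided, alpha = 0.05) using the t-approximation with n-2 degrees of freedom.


Step 1: Rank x and y separately (midranks; no ties here).
rank(x): 3->1, 11->6, 17->8, 10->5, 6->3, 5->2, 19->10, 7->4, 16->7, 18->9
rank(y): 16->8, 2->1, 14->6, 15->7, 18->9, 12->5, 19->10, 5->2, 8->3, 10->4
Step 2: d_i = R_x(i) - R_y(i); compute d_i^2.
  (1-8)^2=49, (6-1)^2=25, (8-6)^2=4, (5-7)^2=4, (3-9)^2=36, (2-5)^2=9, (10-10)^2=0, (4-2)^2=4, (7-3)^2=16, (9-4)^2=25
sum(d^2) = 172.
Step 3: rho = 1 - 6*172 / (10*(10^2 - 1)) = 1 - 1032/990 = -0.042424.
Step 4: Under H0, t = rho * sqrt((n-2)/(1-rho^2)) = -0.1201 ~ t(8).
Step 5: Two-sided p-value from the t-distribution with 8 df = 0.907364.
Step 6: alpha = 0.05. fail to reject H0.

rho = -0.0424, p = 0.907364, fail to reject H0 at alpha = 0.05.
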